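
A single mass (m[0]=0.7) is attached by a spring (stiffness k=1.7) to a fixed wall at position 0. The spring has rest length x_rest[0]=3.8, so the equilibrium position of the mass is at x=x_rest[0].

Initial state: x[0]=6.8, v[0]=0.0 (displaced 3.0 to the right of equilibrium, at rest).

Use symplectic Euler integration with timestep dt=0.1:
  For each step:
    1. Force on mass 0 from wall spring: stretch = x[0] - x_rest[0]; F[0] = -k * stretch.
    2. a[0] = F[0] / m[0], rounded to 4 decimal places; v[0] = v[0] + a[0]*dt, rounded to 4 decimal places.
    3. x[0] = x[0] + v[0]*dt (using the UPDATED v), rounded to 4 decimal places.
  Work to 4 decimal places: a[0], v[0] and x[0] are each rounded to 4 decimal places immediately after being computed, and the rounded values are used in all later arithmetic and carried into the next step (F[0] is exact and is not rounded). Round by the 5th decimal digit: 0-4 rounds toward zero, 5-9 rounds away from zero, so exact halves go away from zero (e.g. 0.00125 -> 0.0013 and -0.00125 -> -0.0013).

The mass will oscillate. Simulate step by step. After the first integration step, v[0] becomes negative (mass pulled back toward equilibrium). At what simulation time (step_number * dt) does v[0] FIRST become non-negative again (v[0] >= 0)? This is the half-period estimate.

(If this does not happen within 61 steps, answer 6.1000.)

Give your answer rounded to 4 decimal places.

Step 0: x=[6.8000] v=[0.0000]
Step 1: x=[6.7271] v=[-0.7286]
Step 2: x=[6.5832] v=[-1.4395]
Step 3: x=[6.3717] v=[-2.1154]
Step 4: x=[6.0977] v=[-2.7400]
Step 5: x=[5.7679] v=[-3.2980]
Step 6: x=[5.3903] v=[-3.7759]
Step 7: x=[4.9741] v=[-4.1621]
Step 8: x=[4.5294] v=[-4.4472]
Step 9: x=[4.0670] v=[-4.6243]
Step 10: x=[3.5981] v=[-4.6891]
Step 11: x=[3.1341] v=[-4.6401]
Step 12: x=[2.6863] v=[-4.4784]
Step 13: x=[2.2655] v=[-4.2079]
Step 14: x=[1.8820] v=[-3.8352]
Step 15: x=[1.5451] v=[-3.3694]
Step 16: x=[1.2629] v=[-2.8218]
Step 17: x=[1.0423] v=[-2.2057]
Step 18: x=[0.8887] v=[-1.5360]
Step 19: x=[0.8058] v=[-0.8290]
Step 20: x=[0.7956] v=[-0.1018]
Step 21: x=[0.8584] v=[0.6278]
First v>=0 after going negative at step 21, time=2.1000

Answer: 2.1000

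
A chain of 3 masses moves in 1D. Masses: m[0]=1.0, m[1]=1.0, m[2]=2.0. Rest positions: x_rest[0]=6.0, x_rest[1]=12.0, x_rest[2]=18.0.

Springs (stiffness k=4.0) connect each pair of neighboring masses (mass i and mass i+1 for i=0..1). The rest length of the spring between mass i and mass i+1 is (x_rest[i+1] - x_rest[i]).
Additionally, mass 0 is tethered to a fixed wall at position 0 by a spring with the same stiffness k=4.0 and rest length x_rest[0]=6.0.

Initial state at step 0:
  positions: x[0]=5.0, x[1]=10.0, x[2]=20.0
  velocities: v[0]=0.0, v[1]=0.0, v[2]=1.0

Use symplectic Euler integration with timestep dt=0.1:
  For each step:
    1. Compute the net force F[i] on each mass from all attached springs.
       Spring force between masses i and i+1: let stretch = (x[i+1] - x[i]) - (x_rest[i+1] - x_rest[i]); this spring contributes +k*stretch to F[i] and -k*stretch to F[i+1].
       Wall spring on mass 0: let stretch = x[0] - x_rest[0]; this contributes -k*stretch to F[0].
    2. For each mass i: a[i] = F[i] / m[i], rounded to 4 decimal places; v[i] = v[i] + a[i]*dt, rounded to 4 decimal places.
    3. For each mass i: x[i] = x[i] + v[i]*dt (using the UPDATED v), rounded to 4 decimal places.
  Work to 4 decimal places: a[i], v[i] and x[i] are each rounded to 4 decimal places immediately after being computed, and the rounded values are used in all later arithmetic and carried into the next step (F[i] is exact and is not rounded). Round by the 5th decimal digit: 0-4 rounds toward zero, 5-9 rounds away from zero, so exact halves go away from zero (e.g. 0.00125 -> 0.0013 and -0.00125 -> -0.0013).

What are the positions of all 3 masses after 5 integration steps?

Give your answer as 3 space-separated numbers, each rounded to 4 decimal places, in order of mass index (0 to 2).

Answer: 5.2455 12.4561 19.4450

Derivation:
Step 0: x=[5.0000 10.0000 20.0000] v=[0.0000 0.0000 1.0000]
Step 1: x=[5.0000 10.2000 20.0200] v=[0.0000 2.0000 0.2000]
Step 2: x=[5.0080 10.5848 19.9636] v=[0.0800 3.8480 -0.5640]
Step 3: x=[5.0388 11.1217 19.8396] v=[0.3075 5.3688 -1.2398]
Step 4: x=[5.1113 11.7640 19.6613] v=[0.7251 6.4228 -1.7834]
Step 5: x=[5.2455 12.4561 19.4450] v=[1.3417 6.9206 -2.1629]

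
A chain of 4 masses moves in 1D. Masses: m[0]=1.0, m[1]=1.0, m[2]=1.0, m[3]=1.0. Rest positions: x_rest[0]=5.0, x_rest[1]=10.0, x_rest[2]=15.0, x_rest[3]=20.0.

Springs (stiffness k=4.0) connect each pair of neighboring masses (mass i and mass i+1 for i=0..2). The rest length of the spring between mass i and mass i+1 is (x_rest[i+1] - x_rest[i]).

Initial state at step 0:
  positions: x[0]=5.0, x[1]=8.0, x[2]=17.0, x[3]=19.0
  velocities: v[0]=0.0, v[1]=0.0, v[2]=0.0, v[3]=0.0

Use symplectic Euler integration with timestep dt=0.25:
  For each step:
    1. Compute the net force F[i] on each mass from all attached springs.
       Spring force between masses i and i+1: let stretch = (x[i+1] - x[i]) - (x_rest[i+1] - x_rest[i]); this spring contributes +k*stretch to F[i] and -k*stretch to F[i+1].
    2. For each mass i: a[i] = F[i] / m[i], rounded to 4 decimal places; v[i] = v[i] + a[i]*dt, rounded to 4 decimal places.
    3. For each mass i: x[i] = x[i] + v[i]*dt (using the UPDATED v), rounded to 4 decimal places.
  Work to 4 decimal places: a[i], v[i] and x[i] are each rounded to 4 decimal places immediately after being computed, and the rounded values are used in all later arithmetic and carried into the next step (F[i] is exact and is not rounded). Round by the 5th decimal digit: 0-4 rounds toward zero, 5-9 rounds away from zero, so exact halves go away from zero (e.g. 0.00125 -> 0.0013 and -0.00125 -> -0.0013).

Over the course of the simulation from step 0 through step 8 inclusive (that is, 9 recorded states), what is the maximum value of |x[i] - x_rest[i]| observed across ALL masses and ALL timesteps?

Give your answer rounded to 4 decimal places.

Step 0: x=[5.0000 8.0000 17.0000 19.0000] v=[0.0000 0.0000 0.0000 0.0000]
Step 1: x=[4.5000 9.5000 15.2500 19.7500] v=[-2.0000 6.0000 -7.0000 3.0000]
Step 2: x=[4.0000 11.1875 13.1875 20.6250] v=[-2.0000 6.7500 -8.2500 3.5000]
Step 3: x=[4.0469 11.5781 12.4844 20.8906] v=[0.1875 1.5625 -2.8125 1.0625]
Step 4: x=[4.7266 10.3125 13.6563 20.3047] v=[2.7187 -5.0624 4.6874 -2.3437]
Step 5: x=[5.5528 8.4864 15.6543 19.3067] v=[3.3046 -7.3045 7.9920 -3.9921]
Step 6: x=[5.8624 7.7189 16.7734 18.6456] v=[1.2382 -3.0702 4.4765 -2.6445]
Step 7: x=[5.3861 8.7509 16.0970 18.7664] v=[-1.9053 4.1278 -2.7058 0.4833]
Step 8: x=[4.5010 10.7782 14.2514 19.4699] v=[-3.5405 8.1091 -7.3825 2.8139]
Max displacement = 2.5156

Answer: 2.5156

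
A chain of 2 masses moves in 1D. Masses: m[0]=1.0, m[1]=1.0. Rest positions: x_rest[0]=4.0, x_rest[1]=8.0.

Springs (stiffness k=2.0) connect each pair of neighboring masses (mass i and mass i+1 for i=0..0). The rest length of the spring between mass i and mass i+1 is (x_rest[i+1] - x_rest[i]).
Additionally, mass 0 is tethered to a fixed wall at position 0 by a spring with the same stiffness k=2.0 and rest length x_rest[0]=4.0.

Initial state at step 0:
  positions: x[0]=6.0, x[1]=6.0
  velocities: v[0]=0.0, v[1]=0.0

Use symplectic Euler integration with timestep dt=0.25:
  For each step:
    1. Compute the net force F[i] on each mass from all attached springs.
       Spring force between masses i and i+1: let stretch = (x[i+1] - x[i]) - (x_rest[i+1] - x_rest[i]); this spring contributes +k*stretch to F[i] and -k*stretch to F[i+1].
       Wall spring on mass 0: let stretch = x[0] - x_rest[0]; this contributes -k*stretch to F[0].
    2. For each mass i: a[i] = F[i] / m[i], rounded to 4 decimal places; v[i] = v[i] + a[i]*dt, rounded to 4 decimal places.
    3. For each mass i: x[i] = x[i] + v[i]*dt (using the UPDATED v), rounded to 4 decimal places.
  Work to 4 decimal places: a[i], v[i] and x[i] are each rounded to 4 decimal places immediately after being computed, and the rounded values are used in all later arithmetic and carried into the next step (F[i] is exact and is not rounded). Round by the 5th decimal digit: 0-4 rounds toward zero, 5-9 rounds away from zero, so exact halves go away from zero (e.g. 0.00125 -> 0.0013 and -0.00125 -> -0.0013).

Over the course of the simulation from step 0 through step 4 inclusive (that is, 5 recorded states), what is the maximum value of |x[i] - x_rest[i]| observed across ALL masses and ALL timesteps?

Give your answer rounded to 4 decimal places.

Step 0: x=[6.0000 6.0000] v=[0.0000 0.0000]
Step 1: x=[5.2500 6.5000] v=[-3.0000 2.0000]
Step 2: x=[4.0000 7.3438] v=[-5.0000 3.3750]
Step 3: x=[2.6680 8.2696] v=[-5.3281 3.7031]
Step 4: x=[1.7027 8.9952] v=[-3.8613 2.9023]
Max displacement = 2.2973

Answer: 2.2973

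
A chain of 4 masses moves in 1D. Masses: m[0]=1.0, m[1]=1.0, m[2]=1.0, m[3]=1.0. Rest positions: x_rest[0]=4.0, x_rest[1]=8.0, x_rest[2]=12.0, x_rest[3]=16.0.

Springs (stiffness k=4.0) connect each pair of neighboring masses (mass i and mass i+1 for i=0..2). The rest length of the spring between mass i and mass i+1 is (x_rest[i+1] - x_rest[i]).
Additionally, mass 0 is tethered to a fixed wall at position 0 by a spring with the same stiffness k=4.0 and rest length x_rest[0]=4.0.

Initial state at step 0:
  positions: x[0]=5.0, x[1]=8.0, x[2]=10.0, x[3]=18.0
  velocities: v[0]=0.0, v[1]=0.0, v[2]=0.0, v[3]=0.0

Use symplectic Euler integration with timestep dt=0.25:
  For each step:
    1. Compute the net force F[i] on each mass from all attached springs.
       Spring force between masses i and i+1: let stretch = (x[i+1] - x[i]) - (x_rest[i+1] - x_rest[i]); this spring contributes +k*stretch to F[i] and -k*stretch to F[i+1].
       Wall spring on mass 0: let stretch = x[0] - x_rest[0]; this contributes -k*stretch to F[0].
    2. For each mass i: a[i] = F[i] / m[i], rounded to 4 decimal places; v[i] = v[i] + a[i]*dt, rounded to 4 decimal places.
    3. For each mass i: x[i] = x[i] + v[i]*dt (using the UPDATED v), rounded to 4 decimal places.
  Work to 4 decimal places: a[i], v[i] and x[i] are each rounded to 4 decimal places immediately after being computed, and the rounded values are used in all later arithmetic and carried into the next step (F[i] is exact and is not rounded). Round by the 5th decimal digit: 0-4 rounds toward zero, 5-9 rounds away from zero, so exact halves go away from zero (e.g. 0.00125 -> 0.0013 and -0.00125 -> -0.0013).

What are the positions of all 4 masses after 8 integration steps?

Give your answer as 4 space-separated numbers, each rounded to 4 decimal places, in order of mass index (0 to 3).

Answer: 6.1504 7.1568 10.8281 16.8891

Derivation:
Step 0: x=[5.0000 8.0000 10.0000 18.0000] v=[0.0000 0.0000 0.0000 0.0000]
Step 1: x=[4.5000 7.7500 11.5000 17.0000] v=[-2.0000 -1.0000 6.0000 -4.0000]
Step 2: x=[3.6875 7.6250 13.4375 15.6250] v=[-3.2500 -0.5000 7.7500 -5.5000]
Step 3: x=[2.9375 7.9688 14.4688 14.7031] v=[-3.0000 1.3750 4.1250 -3.6875]
Step 4: x=[2.7110 8.6797 13.9336 14.7227] v=[-0.9062 2.8437 -2.1407 0.0782]
Step 5: x=[3.2989 9.2119 12.2822 15.5450] v=[2.3515 2.1289 -6.6055 3.2891]
Step 6: x=[4.5403 9.0335 10.6790 16.5516] v=[4.9656 -0.7138 -6.4130 4.0263]
Step 7: x=[5.7699 8.1431 10.1325 17.0900] v=[4.9185 -3.5615 -2.1859 2.1537]
Step 8: x=[6.1504 7.1568 10.8281 16.8891] v=[1.5218 -3.9453 2.7822 -0.8038]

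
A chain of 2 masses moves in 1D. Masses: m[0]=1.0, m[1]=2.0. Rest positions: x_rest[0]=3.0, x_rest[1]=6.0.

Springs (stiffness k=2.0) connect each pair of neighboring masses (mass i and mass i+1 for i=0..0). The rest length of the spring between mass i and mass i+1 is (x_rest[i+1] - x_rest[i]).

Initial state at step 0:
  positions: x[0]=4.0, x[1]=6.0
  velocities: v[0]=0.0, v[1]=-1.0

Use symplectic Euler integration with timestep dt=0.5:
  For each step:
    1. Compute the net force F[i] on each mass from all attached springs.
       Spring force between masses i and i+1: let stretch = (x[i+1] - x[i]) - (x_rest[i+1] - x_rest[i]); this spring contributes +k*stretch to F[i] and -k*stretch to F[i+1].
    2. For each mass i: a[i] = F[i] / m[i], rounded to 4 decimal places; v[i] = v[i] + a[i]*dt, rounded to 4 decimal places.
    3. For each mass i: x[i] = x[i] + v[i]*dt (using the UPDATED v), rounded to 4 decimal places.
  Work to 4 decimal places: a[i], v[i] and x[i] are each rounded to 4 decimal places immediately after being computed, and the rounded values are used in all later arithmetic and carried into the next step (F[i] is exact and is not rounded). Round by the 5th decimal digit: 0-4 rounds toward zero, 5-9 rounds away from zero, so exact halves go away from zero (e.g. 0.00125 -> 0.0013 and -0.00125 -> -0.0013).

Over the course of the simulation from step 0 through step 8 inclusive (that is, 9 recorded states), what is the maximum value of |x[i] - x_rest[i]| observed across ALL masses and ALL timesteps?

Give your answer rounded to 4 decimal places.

Answer: 2.5865

Derivation:
Step 0: x=[4.0000 6.0000] v=[0.0000 -1.0000]
Step 1: x=[3.5000 5.7500] v=[-1.0000 -0.5000]
Step 2: x=[2.6250 5.6875] v=[-1.7500 -0.1250]
Step 3: x=[1.7813 5.6094] v=[-1.6875 -0.1563]
Step 4: x=[1.3516 5.3242] v=[-0.8594 -0.5704]
Step 5: x=[1.4082 4.7959] v=[0.1132 -1.0567]
Step 6: x=[1.6587 4.1706] v=[0.5009 -1.2506]
Step 7: x=[1.6651 3.6673] v=[0.0128 -1.0066]
Step 8: x=[1.1726 3.4135] v=[-0.9850 -0.5077]
Max displacement = 2.5865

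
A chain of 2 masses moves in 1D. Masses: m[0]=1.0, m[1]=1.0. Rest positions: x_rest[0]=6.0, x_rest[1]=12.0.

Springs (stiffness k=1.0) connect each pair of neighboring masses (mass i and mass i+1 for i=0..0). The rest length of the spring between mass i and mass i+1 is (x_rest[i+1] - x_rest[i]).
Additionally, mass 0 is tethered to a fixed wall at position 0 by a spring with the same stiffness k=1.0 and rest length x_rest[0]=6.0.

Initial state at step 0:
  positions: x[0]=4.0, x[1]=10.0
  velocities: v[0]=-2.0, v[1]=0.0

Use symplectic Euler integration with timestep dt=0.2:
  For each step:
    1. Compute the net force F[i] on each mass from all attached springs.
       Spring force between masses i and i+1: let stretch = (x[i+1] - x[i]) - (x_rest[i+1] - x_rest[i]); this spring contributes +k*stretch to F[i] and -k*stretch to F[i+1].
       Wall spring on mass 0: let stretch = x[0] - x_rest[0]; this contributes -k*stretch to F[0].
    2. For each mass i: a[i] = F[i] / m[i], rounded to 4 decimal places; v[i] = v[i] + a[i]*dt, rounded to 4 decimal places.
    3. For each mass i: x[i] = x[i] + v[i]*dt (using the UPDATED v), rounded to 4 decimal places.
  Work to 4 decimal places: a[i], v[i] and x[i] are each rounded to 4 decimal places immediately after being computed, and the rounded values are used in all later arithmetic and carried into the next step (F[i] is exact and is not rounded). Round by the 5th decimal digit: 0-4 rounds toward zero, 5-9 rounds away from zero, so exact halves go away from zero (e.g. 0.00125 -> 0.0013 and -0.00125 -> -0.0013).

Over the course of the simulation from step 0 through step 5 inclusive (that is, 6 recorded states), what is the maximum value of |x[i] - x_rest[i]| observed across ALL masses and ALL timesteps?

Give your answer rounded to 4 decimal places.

Answer: 2.6266

Derivation:
Step 0: x=[4.0000 10.0000] v=[-2.0000 0.0000]
Step 1: x=[3.6800 10.0000] v=[-1.6000 0.0000]
Step 2: x=[3.4656 9.9872] v=[-1.0720 -0.0640]
Step 3: x=[3.3734 9.9535] v=[-0.4608 -0.1683]
Step 4: x=[3.4095 9.8966] v=[0.1805 -0.2843]
Step 5: x=[3.5687 9.8203] v=[0.7960 -0.3817]
Max displacement = 2.6266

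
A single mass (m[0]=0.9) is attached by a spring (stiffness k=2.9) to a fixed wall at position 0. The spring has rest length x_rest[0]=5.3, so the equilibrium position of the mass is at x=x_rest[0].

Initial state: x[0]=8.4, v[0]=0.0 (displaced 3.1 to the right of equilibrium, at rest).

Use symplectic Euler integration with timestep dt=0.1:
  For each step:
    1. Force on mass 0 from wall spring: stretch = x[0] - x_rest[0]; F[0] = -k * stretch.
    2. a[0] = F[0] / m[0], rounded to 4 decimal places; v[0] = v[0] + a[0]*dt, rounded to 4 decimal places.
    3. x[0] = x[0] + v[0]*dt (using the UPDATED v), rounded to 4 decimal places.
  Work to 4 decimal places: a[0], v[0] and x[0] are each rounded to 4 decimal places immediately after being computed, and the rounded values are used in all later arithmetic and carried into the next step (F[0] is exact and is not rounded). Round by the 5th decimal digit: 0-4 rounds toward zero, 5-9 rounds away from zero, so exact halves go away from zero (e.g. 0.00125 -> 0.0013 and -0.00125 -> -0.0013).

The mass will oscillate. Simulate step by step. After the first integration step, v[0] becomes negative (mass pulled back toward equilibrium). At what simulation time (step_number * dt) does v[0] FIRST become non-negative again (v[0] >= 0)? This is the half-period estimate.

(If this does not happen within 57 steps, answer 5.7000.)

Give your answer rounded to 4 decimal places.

Step 0: x=[8.4000] v=[0.0000]
Step 1: x=[8.3001] v=[-0.9989]
Step 2: x=[8.1035] v=[-1.9656]
Step 3: x=[7.8166] v=[-2.8690]
Step 4: x=[7.4486] v=[-3.6799]
Step 5: x=[7.0114] v=[-4.3722]
Step 6: x=[6.5190] v=[-4.9237]
Step 7: x=[5.9874] v=[-5.3165]
Step 8: x=[5.4336] v=[-5.5380]
Step 9: x=[4.8755] v=[-5.5811]
Step 10: x=[4.3311] v=[-5.4443]
Step 11: x=[3.8179] v=[-5.1321]
Step 12: x=[3.3525] v=[-4.6545]
Step 13: x=[2.9498] v=[-4.0270]
Step 14: x=[2.6228] v=[-3.2697]
Step 15: x=[2.3821] v=[-2.4071]
Step 16: x=[2.2354] v=[-1.4669]
Step 17: x=[2.1875] v=[-0.4794]
Step 18: x=[2.2399] v=[0.5235]
First v>=0 after going negative at step 18, time=1.8000

Answer: 1.8000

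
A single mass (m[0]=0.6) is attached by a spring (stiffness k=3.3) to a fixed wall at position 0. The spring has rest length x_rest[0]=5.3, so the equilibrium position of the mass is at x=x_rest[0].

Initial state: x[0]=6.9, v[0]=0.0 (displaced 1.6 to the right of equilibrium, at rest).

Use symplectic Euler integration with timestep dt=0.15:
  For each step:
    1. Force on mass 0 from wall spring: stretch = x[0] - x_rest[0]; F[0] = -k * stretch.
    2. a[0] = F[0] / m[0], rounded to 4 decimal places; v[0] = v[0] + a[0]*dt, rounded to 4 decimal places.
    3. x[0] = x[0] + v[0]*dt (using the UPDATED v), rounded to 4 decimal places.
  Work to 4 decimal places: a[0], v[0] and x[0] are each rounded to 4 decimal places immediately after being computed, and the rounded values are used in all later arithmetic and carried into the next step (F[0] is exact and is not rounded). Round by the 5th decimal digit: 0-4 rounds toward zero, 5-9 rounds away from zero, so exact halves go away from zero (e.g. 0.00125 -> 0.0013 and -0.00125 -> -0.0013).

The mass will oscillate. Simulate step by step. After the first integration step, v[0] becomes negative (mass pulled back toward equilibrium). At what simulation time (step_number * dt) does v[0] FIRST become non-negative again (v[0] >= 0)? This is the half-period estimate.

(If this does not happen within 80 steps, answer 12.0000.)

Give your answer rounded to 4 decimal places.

Answer: 1.3500

Derivation:
Step 0: x=[6.9000] v=[0.0000]
Step 1: x=[6.7020] v=[-1.3200]
Step 2: x=[6.3305] v=[-2.4767]
Step 3: x=[5.8315] v=[-3.3269]
Step 4: x=[5.2667] v=[-3.7654]
Step 5: x=[4.7060] v=[-3.7379]
Step 6: x=[4.2188] v=[-3.2479]
Step 7: x=[3.8654] v=[-2.3559]
Step 8: x=[3.6895] v=[-1.1724]
Step 9: x=[3.7129] v=[0.1563]
First v>=0 after going negative at step 9, time=1.3500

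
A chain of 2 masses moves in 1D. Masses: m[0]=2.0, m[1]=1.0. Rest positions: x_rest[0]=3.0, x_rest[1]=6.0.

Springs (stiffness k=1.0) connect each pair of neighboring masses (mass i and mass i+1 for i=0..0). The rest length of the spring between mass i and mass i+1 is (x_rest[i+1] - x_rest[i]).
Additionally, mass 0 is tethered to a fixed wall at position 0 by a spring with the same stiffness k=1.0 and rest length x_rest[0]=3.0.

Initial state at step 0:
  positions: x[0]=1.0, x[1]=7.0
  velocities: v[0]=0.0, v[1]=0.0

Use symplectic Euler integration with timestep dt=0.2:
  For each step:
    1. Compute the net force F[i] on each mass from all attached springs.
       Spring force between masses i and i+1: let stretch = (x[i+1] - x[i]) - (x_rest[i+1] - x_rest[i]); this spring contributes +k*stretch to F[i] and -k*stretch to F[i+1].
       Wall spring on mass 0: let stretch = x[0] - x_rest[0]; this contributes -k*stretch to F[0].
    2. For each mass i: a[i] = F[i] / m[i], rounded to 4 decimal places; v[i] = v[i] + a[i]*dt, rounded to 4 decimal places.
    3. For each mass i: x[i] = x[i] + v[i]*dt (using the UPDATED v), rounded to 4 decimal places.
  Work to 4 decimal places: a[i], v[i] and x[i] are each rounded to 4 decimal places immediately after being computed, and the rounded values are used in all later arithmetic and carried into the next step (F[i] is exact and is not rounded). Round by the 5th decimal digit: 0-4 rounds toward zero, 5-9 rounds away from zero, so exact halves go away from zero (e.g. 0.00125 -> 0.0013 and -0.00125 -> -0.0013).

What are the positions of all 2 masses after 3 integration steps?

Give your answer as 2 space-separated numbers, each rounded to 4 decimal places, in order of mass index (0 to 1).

Step 0: x=[1.0000 7.0000] v=[0.0000 0.0000]
Step 1: x=[1.1000 6.8800] v=[0.5000 -0.6000]
Step 2: x=[1.2936 6.6488] v=[0.9680 -1.1560]
Step 3: x=[1.5684 6.3234] v=[1.3742 -1.6270]

Answer: 1.5684 6.3234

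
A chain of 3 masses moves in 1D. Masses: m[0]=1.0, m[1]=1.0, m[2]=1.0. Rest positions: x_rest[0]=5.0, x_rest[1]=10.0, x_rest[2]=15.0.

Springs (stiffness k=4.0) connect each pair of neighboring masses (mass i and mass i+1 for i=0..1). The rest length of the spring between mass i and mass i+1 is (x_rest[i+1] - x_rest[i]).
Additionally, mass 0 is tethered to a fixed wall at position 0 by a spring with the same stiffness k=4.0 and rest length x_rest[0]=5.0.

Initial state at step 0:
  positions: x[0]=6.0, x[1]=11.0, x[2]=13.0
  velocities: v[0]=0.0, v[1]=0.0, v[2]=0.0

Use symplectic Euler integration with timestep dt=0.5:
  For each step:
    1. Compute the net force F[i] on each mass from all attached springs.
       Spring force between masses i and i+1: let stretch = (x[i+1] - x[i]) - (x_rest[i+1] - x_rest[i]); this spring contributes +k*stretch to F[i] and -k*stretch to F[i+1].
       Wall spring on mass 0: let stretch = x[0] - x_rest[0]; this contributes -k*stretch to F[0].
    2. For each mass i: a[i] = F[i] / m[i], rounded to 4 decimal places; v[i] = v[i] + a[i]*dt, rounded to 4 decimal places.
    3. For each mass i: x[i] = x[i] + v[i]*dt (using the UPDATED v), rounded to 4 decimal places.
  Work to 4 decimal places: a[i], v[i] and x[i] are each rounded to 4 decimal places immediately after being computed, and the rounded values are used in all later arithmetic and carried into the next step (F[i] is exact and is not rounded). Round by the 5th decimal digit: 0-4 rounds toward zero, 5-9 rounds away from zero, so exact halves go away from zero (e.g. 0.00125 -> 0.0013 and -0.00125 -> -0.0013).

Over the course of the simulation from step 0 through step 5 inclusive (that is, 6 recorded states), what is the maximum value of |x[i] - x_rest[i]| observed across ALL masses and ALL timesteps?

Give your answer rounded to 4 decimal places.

Answer: 3.0000

Derivation:
Step 0: x=[6.0000 11.0000 13.0000] v=[0.0000 0.0000 0.0000]
Step 1: x=[5.0000 8.0000 16.0000] v=[-2.0000 -6.0000 6.0000]
Step 2: x=[2.0000 10.0000 16.0000] v=[-6.0000 4.0000 0.0000]
Step 3: x=[5.0000 10.0000 15.0000] v=[6.0000 0.0000 -2.0000]
Step 4: x=[8.0000 10.0000 14.0000] v=[6.0000 0.0000 -2.0000]
Step 5: x=[5.0000 12.0000 14.0000] v=[-6.0000 4.0000 0.0000]
Max displacement = 3.0000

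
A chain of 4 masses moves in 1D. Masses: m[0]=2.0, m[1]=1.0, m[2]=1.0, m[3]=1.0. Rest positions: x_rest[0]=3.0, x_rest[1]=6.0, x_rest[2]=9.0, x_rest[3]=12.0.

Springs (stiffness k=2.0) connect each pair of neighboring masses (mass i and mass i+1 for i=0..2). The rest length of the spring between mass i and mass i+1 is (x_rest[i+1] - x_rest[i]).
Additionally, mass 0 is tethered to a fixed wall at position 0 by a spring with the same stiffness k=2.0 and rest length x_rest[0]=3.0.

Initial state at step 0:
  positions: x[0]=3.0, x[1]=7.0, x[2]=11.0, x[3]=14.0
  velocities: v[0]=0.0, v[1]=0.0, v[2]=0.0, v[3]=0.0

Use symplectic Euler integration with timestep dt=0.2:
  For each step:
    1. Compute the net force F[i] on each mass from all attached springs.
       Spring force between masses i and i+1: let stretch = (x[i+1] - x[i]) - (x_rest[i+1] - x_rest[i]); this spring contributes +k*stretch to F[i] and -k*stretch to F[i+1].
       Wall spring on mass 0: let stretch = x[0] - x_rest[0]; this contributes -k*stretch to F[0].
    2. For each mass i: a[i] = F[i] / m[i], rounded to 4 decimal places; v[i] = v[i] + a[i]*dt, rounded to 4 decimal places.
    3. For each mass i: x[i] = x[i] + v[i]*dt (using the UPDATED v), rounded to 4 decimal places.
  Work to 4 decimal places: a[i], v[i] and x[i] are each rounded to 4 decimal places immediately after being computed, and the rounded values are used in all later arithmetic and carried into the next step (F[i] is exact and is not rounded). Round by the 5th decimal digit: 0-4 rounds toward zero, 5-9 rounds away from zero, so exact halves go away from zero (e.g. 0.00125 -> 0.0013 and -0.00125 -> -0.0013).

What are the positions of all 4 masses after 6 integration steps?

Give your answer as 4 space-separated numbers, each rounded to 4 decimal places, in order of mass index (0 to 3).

Step 0: x=[3.0000 7.0000 11.0000 14.0000] v=[0.0000 0.0000 0.0000 0.0000]
Step 1: x=[3.0400 7.0000 10.9200 14.0000] v=[0.2000 0.0000 -0.4000 0.0000]
Step 2: x=[3.1168 6.9968 10.7728 13.9936] v=[0.3840 -0.0160 -0.7360 -0.0320]
Step 3: x=[3.2241 6.9853 10.5812 13.9695] v=[0.5366 -0.0576 -0.9581 -0.1203]
Step 4: x=[3.3529 6.9606 10.3730 13.9144] v=[0.6440 -0.1237 -1.0411 -0.2756]
Step 5: x=[3.4919 6.9202 10.1751 13.8160] v=[0.6950 -0.2018 -0.9895 -0.4922]
Step 6: x=[3.6284 6.8660 10.0081 13.6663] v=[0.6823 -0.2712 -0.8351 -0.7486]

Answer: 3.6284 6.8660 10.0081 13.6663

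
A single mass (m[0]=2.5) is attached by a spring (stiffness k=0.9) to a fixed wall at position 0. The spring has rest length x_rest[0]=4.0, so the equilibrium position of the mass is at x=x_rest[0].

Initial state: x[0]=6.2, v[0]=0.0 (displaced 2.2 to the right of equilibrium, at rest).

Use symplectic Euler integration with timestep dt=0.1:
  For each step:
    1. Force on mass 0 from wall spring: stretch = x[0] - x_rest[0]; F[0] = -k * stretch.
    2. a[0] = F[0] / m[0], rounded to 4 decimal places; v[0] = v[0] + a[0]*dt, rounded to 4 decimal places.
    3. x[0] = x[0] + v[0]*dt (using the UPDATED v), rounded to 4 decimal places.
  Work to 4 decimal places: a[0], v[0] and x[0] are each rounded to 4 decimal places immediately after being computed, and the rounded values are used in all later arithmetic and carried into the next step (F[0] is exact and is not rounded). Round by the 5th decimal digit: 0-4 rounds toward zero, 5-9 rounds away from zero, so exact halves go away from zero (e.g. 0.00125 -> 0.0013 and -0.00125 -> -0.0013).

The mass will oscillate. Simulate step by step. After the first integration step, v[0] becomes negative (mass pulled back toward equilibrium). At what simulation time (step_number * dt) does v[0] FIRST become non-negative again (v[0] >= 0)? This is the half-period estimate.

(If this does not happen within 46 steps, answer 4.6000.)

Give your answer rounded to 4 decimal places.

Answer: 4.6000

Derivation:
Step 0: x=[6.2000] v=[0.0000]
Step 1: x=[6.1921] v=[-0.0792]
Step 2: x=[6.1763] v=[-0.1581]
Step 3: x=[6.1527] v=[-0.2365]
Step 4: x=[6.1213] v=[-0.3140]
Step 5: x=[6.0823] v=[-0.3904]
Step 6: x=[6.0358] v=[-0.4654]
Step 7: x=[5.9819] v=[-0.5387]
Step 8: x=[5.9209] v=[-0.6101]
Step 9: x=[5.8530] v=[-0.6793]
Step 10: x=[5.7784] v=[-0.7460]
Step 11: x=[5.6974] v=[-0.8100]
Step 12: x=[5.6103] v=[-0.8711]
Step 13: x=[5.5174] v=[-0.9291]
Step 14: x=[5.4190] v=[-0.9837]
Step 15: x=[5.3155] v=[-1.0348]
Step 16: x=[5.2073] v=[-1.0822]
Step 17: x=[5.0947] v=[-1.1257]
Step 18: x=[4.9782] v=[-1.1651]
Step 19: x=[4.8582] v=[-1.2003]
Step 20: x=[4.7351] v=[-1.2312]
Step 21: x=[4.6093] v=[-1.2577]
Step 22: x=[4.4813] v=[-1.2796]
Step 23: x=[4.3516] v=[-1.2969]
Step 24: x=[4.2206] v=[-1.3096]
Step 25: x=[4.0889] v=[-1.3175]
Step 26: x=[3.9568] v=[-1.3207]
Step 27: x=[3.8249] v=[-1.3191]
Step 28: x=[3.6936] v=[-1.3128]
Step 29: x=[3.5634] v=[-1.3018]
Step 30: x=[3.4348] v=[-1.2861]
Step 31: x=[3.3082] v=[-1.2658]
Step 32: x=[3.1841] v=[-1.2409]
Step 33: x=[3.0630] v=[-1.2115]
Step 34: x=[2.9452] v=[-1.1778]
Step 35: x=[2.8312] v=[-1.1398]
Step 36: x=[2.7214] v=[-1.0977]
Step 37: x=[2.6162] v=[-1.0517]
Step 38: x=[2.5160] v=[-1.0019]
Step 39: x=[2.4212] v=[-0.9485]
Step 40: x=[2.3320] v=[-0.8917]
Step 41: x=[2.2488] v=[-0.8317]
Step 42: x=[2.1719] v=[-0.7687]
Step 43: x=[2.1016] v=[-0.7029]
Step 44: x=[2.0381] v=[-0.6346]
Step 45: x=[1.9817] v=[-0.5640]
Step 46: x=[1.9326] v=[-0.4913]
v[0] did not become non-negative within 46 steps; using fallback time=4.6000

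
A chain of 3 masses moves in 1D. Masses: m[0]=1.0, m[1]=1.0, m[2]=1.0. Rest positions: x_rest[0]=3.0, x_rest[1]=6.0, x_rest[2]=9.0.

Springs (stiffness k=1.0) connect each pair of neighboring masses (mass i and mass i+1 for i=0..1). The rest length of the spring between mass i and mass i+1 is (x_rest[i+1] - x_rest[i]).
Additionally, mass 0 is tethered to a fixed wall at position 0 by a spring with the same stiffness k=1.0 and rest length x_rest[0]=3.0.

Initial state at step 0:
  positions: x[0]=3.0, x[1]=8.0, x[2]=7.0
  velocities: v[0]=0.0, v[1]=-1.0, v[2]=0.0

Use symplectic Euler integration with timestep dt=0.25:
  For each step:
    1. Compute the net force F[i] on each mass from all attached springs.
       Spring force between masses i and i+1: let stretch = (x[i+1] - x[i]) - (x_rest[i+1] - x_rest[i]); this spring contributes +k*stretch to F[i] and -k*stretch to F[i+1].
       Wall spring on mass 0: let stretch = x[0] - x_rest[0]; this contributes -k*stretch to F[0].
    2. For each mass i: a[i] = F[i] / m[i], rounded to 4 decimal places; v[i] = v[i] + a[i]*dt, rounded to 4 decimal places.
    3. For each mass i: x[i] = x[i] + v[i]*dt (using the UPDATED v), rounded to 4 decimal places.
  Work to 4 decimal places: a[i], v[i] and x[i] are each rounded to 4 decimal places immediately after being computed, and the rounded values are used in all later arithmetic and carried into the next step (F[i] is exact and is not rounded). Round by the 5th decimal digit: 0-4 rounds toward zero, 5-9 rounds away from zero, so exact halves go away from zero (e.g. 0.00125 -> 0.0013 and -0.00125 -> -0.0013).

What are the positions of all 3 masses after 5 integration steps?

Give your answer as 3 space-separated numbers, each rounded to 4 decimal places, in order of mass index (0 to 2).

Answer: 3.5129 3.7381 9.3078

Derivation:
Step 0: x=[3.0000 8.0000 7.0000] v=[0.0000 -1.0000 0.0000]
Step 1: x=[3.1250 7.3750 7.2500] v=[0.5000 -2.5000 1.0000]
Step 2: x=[3.3203 6.4766 7.6953] v=[0.7813 -3.5938 1.7813]
Step 3: x=[3.5054 5.4571 8.2520] v=[0.7403 -4.0782 2.2266]
Step 4: x=[3.5934 4.4903 8.8215] v=[0.3519 -3.8674 2.2779]
Step 5: x=[3.5129 3.7381 9.3078] v=[-0.3222 -3.0088 1.9451]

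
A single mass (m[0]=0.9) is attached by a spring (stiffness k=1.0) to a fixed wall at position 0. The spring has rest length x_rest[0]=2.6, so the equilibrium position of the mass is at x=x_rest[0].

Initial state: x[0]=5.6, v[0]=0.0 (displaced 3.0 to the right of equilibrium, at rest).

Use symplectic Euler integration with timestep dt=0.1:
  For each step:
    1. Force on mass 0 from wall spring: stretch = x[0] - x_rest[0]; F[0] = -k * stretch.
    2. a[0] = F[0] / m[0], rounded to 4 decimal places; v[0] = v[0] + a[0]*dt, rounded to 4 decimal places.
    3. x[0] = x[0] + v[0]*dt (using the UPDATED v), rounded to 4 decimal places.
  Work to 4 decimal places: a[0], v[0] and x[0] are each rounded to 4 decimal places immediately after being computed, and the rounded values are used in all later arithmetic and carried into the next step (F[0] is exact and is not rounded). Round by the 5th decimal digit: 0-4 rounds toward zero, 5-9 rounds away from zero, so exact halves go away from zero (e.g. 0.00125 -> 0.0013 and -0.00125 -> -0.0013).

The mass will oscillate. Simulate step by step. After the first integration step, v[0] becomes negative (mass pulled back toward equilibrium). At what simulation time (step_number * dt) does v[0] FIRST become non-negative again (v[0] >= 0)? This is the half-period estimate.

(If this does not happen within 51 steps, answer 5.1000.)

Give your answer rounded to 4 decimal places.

Answer: 3.0000

Derivation:
Step 0: x=[5.6000] v=[0.0000]
Step 1: x=[5.5667] v=[-0.3333]
Step 2: x=[5.5004] v=[-0.6629]
Step 3: x=[5.4019] v=[-0.9852]
Step 4: x=[5.2723] v=[-1.2965]
Step 5: x=[5.1130] v=[-1.5934]
Step 6: x=[4.9257] v=[-1.8726]
Step 7: x=[4.7126] v=[-2.1310]
Step 8: x=[4.4760] v=[-2.3657]
Step 9: x=[4.2186] v=[-2.5741]
Step 10: x=[3.9432] v=[-2.7539]
Step 11: x=[3.6529] v=[-2.9031]
Step 12: x=[3.3509] v=[-3.0201]
Step 13: x=[3.0406] v=[-3.1035]
Step 14: x=[2.7254] v=[-3.1525]
Step 15: x=[2.4088] v=[-3.1664]
Step 16: x=[2.0943] v=[-3.1452]
Step 17: x=[1.7854] v=[-3.0890]
Step 18: x=[1.4856] v=[-2.9985]
Step 19: x=[1.1981] v=[-2.8747]
Step 20: x=[0.9262] v=[-2.7189]
Step 21: x=[0.6729] v=[-2.5329]
Step 22: x=[0.4410] v=[-2.3188]
Step 23: x=[0.2331] v=[-2.0789]
Step 24: x=[0.0515] v=[-1.8159]
Step 25: x=[-0.1018] v=[-1.5327]
Step 26: x=[-0.2251] v=[-1.2325]
Step 27: x=[-0.3170] v=[-0.9186]
Step 28: x=[-0.3765] v=[-0.5945]
Step 29: x=[-0.4029] v=[-0.2638]
Step 30: x=[-0.3959] v=[0.0699]
First v>=0 after going negative at step 30, time=3.0000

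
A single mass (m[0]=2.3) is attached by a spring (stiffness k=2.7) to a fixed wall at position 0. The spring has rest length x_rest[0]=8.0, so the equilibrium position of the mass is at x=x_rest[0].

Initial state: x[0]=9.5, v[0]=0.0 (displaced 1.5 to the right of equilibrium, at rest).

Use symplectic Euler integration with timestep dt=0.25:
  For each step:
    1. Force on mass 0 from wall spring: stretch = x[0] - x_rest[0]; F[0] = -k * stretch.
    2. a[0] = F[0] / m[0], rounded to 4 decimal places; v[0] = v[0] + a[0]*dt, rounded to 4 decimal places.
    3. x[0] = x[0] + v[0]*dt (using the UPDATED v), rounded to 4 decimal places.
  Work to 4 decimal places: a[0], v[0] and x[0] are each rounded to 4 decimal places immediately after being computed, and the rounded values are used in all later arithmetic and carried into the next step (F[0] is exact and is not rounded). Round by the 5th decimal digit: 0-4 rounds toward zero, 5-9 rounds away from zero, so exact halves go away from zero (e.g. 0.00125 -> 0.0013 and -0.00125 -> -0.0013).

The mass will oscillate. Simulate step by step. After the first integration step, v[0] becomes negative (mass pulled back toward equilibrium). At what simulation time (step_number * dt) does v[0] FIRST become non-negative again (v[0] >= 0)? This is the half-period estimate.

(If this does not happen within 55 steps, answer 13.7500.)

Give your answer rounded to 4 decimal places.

Step 0: x=[9.5000] v=[0.0000]
Step 1: x=[9.3900] v=[-0.4402]
Step 2: x=[9.1780] v=[-0.8481]
Step 3: x=[8.8796] v=[-1.1938]
Step 4: x=[8.5166] v=[-1.4520]
Step 5: x=[8.1157] v=[-1.6036]
Step 6: x=[7.7063] v=[-1.6376]
Step 7: x=[7.3185] v=[-1.5514]
Step 8: x=[6.9807] v=[-1.3514]
Step 9: x=[6.7176] v=[-1.0523]
Step 10: x=[6.5486] v=[-0.6760]
Step 11: x=[6.4861] v=[-0.2501]
Step 12: x=[6.5347] v=[0.1942]
First v>=0 after going negative at step 12, time=3.0000

Answer: 3.0000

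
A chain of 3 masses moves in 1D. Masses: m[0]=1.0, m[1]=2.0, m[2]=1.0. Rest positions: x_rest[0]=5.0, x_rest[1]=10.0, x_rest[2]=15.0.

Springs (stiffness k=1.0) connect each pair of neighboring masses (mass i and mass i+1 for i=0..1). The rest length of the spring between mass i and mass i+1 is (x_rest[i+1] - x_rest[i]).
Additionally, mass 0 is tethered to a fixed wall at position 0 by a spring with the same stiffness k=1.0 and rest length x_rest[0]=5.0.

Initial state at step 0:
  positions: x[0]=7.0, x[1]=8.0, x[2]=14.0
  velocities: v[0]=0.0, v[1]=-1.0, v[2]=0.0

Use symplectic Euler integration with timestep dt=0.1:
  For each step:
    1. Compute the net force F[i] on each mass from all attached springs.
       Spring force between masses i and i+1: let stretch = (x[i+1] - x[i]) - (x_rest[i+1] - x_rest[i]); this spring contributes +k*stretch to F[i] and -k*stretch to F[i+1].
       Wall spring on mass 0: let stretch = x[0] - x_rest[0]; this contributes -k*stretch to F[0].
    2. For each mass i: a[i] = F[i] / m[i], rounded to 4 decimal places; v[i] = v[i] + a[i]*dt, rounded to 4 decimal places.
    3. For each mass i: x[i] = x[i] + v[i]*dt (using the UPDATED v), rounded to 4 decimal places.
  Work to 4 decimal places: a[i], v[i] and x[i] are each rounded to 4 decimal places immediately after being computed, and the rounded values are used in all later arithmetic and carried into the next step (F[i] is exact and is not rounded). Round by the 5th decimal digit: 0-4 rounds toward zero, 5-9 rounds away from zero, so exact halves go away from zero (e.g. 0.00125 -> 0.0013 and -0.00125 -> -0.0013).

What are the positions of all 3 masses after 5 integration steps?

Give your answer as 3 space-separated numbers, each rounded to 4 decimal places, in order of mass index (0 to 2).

Answer: 6.1304 7.8740 13.8424

Derivation:
Step 0: x=[7.0000 8.0000 14.0000] v=[0.0000 -1.0000 0.0000]
Step 1: x=[6.9400 7.9250 13.9900] v=[-0.6000 -0.7500 -0.1000]
Step 2: x=[6.8205 7.8754 13.9694] v=[-1.1955 -0.4960 -0.2065]
Step 3: x=[6.6433 7.8510 13.9378] v=[-1.7721 -0.2440 -0.3159]
Step 4: x=[6.4117 7.8510 13.8953] v=[-2.3157 0.0000 -0.4246]
Step 5: x=[6.1304 7.8740 13.8424] v=[-2.8129 0.2303 -0.5290]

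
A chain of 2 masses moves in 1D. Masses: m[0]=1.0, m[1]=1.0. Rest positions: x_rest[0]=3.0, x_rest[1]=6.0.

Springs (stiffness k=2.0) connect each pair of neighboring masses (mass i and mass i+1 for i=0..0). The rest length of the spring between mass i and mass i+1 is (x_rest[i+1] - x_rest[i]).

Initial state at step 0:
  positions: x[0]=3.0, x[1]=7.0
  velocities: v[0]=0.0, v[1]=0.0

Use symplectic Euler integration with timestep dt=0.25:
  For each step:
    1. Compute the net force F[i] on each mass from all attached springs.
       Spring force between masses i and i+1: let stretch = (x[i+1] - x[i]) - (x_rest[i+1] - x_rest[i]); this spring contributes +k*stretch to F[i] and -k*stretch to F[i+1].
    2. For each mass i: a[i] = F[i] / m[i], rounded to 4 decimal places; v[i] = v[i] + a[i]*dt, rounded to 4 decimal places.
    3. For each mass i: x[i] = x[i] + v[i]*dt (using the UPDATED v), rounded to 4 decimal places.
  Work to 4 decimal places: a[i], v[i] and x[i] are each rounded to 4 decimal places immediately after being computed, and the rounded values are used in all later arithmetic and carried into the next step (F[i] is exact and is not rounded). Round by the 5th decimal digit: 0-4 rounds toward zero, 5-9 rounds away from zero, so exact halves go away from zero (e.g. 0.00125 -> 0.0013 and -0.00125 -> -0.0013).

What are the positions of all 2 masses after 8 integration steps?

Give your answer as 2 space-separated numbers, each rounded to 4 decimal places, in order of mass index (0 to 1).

Step 0: x=[3.0000 7.0000] v=[0.0000 0.0000]
Step 1: x=[3.1250 6.8750] v=[0.5000 -0.5000]
Step 2: x=[3.3438 6.6563] v=[0.8750 -0.8750]
Step 3: x=[3.6016 6.3985] v=[1.0313 -1.0313]
Step 4: x=[3.8341 6.1661] v=[0.9298 -0.9298]
Step 5: x=[3.9831 6.0172] v=[0.5958 -0.5958]
Step 6: x=[4.0113 5.9890] v=[0.1129 -0.1129]
Step 7: x=[3.9117 6.0886] v=[-0.3983 0.3983]
Step 8: x=[3.7092 6.2911] v=[-0.8099 0.8099]

Answer: 3.7092 6.2911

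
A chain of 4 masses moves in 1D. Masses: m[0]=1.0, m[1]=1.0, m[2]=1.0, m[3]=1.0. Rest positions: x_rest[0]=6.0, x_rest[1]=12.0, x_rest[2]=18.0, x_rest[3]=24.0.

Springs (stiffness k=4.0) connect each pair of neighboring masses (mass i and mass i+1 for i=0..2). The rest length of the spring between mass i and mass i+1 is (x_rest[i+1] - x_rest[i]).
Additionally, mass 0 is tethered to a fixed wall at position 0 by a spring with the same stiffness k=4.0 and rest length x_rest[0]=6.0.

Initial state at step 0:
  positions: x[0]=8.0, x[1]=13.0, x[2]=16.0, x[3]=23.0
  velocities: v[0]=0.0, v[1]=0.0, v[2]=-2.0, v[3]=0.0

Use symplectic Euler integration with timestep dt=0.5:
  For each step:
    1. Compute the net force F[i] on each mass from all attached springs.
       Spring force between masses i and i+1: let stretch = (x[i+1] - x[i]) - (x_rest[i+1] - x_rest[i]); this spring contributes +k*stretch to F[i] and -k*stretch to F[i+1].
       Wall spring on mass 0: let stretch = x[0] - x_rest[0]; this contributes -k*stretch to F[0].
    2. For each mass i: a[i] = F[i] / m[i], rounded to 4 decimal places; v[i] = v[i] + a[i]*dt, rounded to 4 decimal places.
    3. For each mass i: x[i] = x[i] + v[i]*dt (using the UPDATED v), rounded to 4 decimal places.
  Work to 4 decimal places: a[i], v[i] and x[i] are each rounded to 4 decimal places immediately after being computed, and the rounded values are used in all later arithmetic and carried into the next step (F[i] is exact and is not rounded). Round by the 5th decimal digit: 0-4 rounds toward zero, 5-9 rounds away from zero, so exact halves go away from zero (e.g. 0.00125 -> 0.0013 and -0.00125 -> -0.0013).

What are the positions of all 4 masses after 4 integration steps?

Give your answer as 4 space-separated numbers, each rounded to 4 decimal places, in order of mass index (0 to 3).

Answer: 6.0000 11.0000 17.0000 23.0000

Derivation:
Step 0: x=[8.0000 13.0000 16.0000 23.0000] v=[0.0000 0.0000 -2.0000 0.0000]
Step 1: x=[5.0000 11.0000 19.0000 22.0000] v=[-6.0000 -4.0000 6.0000 -2.0000]
Step 2: x=[3.0000 11.0000 17.0000 24.0000] v=[-4.0000 0.0000 -4.0000 4.0000]
Step 3: x=[6.0000 9.0000 16.0000 25.0000] v=[6.0000 -4.0000 -2.0000 2.0000]
Step 4: x=[6.0000 11.0000 17.0000 23.0000] v=[0.0000 4.0000 2.0000 -4.0000]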